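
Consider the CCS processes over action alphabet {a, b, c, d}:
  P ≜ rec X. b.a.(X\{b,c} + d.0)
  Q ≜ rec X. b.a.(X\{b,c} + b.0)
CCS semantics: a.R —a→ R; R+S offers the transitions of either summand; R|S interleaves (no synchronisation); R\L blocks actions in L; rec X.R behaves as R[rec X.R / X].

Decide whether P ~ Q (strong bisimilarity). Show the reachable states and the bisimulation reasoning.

NO

P's transition system — 4 states:
  m0 = rec X. b.a.(X\{b,c} + d.0) has moves -b-> m1
  m1 = a.((rec X. b.a.(X\{b,c} + d.0))\{b,c} + d.0) has moves -a-> m2
  m2 = (rec X. b.a.(X\{b,c} + d.0))\{b,c} + d.0 has moves -d-> m3
  m3 = 0 has moves ∅
Q's transition system — 4 states:
  n0 = rec X. b.a.(X\{b,c} + b.0) has moves -b-> n1
  n1 = a.((rec X. b.a.(X\{b,c} + b.0))\{b,c} + b.0) has moves -a-> n2
  n2 = (rec X. b.a.(X\{b,c} + b.0))\{b,c} + b.0 has moves -b-> n3
  n3 = 0 has moves ∅
Partition-refinement fixed point:
  B0 = {m0}
  B1 = {m1}
  B2 = {m2}
  B3 = {m3, n3}
  B4 = {n0}
  B5 = {n1}
  B6 = {n2}
m0 ∈ B0, n0 ∈ B4 → different blocks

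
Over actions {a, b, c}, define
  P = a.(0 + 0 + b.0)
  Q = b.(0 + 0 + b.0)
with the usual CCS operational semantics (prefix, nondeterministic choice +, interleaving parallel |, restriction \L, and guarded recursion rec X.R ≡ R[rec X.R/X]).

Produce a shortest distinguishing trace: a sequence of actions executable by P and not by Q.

a

Reachable graph of P (3 states):
  s0 = a.(0 + 0 + b.0) | =a=> s1
  s1 = 0 + 0 + b.0 | =b=> s2
  s2 = 0 | stopped
Reachable graph of Q (3 states):
  t0 = b.(0 + 0 + b.0) | =b=> t1
  t1 = 0 + 0 + b.0 | =b=> t2
  t2 = 0 | stopped
Executing a from P (initial set {s0}):
  after a @ step 1: {s1}
  P completes σ.
Executing a from Q (initial set {t0}):
  after a @ step 1: ∅ (Q stuck)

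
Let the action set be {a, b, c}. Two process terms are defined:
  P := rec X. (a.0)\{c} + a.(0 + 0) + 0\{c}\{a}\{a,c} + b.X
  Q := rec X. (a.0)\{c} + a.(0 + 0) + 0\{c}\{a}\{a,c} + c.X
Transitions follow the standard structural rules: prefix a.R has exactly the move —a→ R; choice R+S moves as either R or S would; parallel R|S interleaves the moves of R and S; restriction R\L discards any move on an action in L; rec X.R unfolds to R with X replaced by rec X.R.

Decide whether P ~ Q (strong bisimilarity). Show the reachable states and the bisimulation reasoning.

Reachable graph of P (3 states):
  m0 = rec X. (a.0)\{c} + a.(0 + 0) + 0\{c}\{a}\{a,c} + b.X :: -a-> m1, -a-> m2, -b-> m0
  m1 = 0 + 0 :: (no moves)
  m2 = 0\{c} :: (no moves)
Reachable graph of Q (3 states):
  n0 = rec X. (a.0)\{c} + a.(0 + 0) + 0\{c}\{a}\{a,c} + c.X :: -a-> n1, -a-> n2, -c-> n0
  n1 = 0 + 0 :: (no moves)
  n2 = 0\{c} :: (no moves)
Coarsest stable partition (strong bisimilarity classes):
  B0 = {m0}
  B1 = {m1, m2, n1, n2}
  B2 = {n0}
m0 ∈ B0, n0 ∈ B2 → different blocks

NO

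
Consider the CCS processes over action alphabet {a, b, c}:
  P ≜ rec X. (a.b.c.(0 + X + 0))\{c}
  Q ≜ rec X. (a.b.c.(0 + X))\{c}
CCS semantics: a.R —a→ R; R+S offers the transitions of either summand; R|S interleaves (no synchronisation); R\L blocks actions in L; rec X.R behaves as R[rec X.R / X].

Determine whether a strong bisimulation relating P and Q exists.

LTS(P): 3 reachable states
  s0 = rec X. (a.b.c.(0 + X + 0))\{c} ⊢ ··a··> s1
  s1 = (b.c.(0 + (rec X. (a.b.c.(0 + X + 0))\{c}) + 0))\{c} ⊢ ··b··> s2
  s2 = (c.(0 + (rec X. (a.b.c.(0 + X + 0))\{c}) + 0))\{c} ⊢ ·
LTS(Q): 3 reachable states
  t0 = rec X. (a.b.c.(0 + X))\{c} ⊢ ··a··> t1
  t1 = (b.c.(0 + (rec X. (a.b.c.(0 + X))\{c})))\{c} ⊢ ··b··> t2
  t2 = (c.(0 + (rec X. (a.b.c.(0 + X))\{c})))\{c} ⊢ ·
Partition-refinement fixed point:
  B0 = {s0, t0}
  B1 = {s1, t1}
  B2 = {s2, t2}
s0 ∈ B0, t0 ∈ B0 → same block

P ~ Q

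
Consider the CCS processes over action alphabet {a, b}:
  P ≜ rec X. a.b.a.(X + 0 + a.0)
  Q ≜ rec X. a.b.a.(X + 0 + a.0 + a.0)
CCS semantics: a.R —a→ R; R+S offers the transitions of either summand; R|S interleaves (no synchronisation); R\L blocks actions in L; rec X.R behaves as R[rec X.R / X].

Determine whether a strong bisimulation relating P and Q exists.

P ~ Q

P's transition system — 5 states:
  u0 = rec X. a.b.a.(X + 0 + a.0) ⊢ —a→ u1
  u1 = b.a.((rec X. a.b.a.(X + 0 + a.0)) + 0 + a.0) ⊢ —b→ u2
  u2 = a.((rec X. a.b.a.(X + 0 + a.0)) + 0 + a.0) ⊢ —a→ u3
  u3 = (rec X. a.b.a.(X + 0 + a.0)) + 0 + a.0 ⊢ —a→ u1, —a→ u4
  u4 = 0 ⊢ (no moves)
Q's transition system — 5 states:
  v0 = rec X. a.b.a.(X + 0 + a.0 + a.0) ⊢ —a→ v1
  v1 = b.a.((rec X. a.b.a.(X + 0 + a.0 + a.0)) + 0 + a.0 + a.0) ⊢ —b→ v2
  v2 = a.((rec X. a.b.a.(X + 0 + a.0 + a.0)) + 0 + a.0 + a.0) ⊢ —a→ v3
  v3 = (rec X. a.b.a.(X + 0 + a.0 + a.0)) + 0 + a.0 + a.0 ⊢ —a→ v1, —a→ v4
  v4 = 0 ⊢ (no moves)
Partition-refinement fixed point:
  B0 = {u0, v0}
  B1 = {u1, v1}
  B2 = {u2, v2}
  B3 = {u3, v3}
  B4 = {u4, v4}
u0 ∈ B0, v0 ∈ B0 → same block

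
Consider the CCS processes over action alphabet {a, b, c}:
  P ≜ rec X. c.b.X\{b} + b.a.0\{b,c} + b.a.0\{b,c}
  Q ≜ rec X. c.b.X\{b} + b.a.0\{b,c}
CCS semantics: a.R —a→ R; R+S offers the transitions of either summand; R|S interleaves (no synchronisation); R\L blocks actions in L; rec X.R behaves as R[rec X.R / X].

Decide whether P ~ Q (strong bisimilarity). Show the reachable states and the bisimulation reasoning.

P ~ Q

LTS(P): 6 reachable states
  s0 = rec X. c.b.X\{b} + b.a.0\{b,c} + b.a.0\{b,c} → =b=> s1, =c=> s2
  s1 = a.0\{b,c} → =a=> s3
  s2 = b.(rec X. c.b.X\{b} + b.a.0\{b,c} + b.a.0\{b,c})\{b} → =b=> s4
  s3 = 0\{b,c} → stopped
  s4 = (rec X. c.b.X\{b} + b.a.0\{b,c} + b.a.0\{b,c})\{b} → =c=> s5
  s5 = (b.(rec X. c.b.X\{b} + b.a.0\{b,c} + b.a.0\{b,c})\{b})\{b} → stopped
LTS(Q): 6 reachable states
  t0 = rec X. c.b.X\{b} + b.a.0\{b,c} → =b=> t1, =c=> t2
  t1 = a.0\{b,c} → =a=> t3
  t2 = b.(rec X. c.b.X\{b} + b.a.0\{b,c})\{b} → =b=> t4
  t3 = 0\{b,c} → stopped
  t4 = (rec X. c.b.X\{b} + b.a.0\{b,c})\{b} → =c=> t5
  t5 = (b.(rec X. c.b.X\{b} + b.a.0\{b,c})\{b})\{b} → stopped
Coarsest stable partition (strong bisimilarity classes):
  B0 = {s0, t0}
  B1 = {s2, t2}
  B2 = {s4, t4}
  B3 = {s3, s5, t3, t5}
  B4 = {s1, t1}
s0 ∈ B0, t0 ∈ B0 → same block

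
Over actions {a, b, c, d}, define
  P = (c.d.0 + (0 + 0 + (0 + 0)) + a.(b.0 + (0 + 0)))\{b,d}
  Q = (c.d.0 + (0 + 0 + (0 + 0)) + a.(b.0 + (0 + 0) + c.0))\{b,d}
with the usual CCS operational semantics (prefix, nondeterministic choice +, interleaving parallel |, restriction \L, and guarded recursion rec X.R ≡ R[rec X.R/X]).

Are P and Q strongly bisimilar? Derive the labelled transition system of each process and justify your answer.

LTS(P): 3 reachable states
  m0 = (c.d.0 + (0 + 0 + (0 + 0)) + a.(b.0 + (0 + 0)))\{b,d} | =a=> m1, =c=> m2
  m1 = (b.0 + (0 + 0))\{b,d} | ∅
  m2 = (d.0)\{b,d} | ∅
LTS(Q): 4 reachable states
  n0 = (c.d.0 + (0 + 0 + (0 + 0)) + a.(b.0 + (0 + 0) + c.0))\{b,d} | =a=> n1, =c=> n2
  n1 = (b.0 + (0 + 0) + c.0)\{b,d} | =c=> n3
  n2 = (d.0)\{b,d} | ∅
  n3 = 0\{b,d} | ∅
Bisimilarity quotient blocks:
  B0 = {m0}
  B1 = {m1, m2, n2, n3}
  B2 = {n0}
  B3 = {n1}
m0 ∈ B0, n0 ∈ B2 → different blocks

NO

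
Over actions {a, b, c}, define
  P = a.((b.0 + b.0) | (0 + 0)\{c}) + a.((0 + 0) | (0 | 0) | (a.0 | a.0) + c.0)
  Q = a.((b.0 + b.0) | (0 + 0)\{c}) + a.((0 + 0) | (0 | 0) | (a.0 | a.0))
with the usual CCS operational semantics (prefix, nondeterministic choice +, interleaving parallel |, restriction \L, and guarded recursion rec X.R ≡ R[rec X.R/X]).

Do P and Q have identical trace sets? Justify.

Reachable graph of P (8 states):
  s0 = a.((b.0 + b.0) | (0 + 0)\{c}) + a.((0 + 0) | (0 | 0) | (a.0 | a.0) + c.0) :: -a-> s1, -a-> s2
  s1 = (0 + 0) | (0 | 0) | (a.0 | a.0) + c.0 :: -a-> s3, -a-> s4, -c-> s5
  s2 = (b.0 + b.0) | (0 + 0)\{c} :: -b-> s6
  s3 = (0 + 0) | (0 | 0) | (0 | a.0) :: -a-> s7
  s4 = (0 + 0) | (0 | 0) | (a.0 | 0) :: -a-> s7
  s5 = 0 :: deadlocked
  s6 = 0 | (0 + 0)\{c} :: deadlocked
  s7 = (0 + 0) | (0 | 0) | (0 | 0) :: deadlocked
Reachable graph of Q (7 states):
  t0 = a.((b.0 + b.0) | (0 + 0)\{c}) + a.((0 + 0) | (0 | 0) | (a.0 | a.0)) :: -a-> t1, -a-> t2
  t1 = (0 + 0) | (0 | 0) | (a.0 | a.0) :: -a-> t3, -a-> t4
  t2 = (b.0 + b.0) | (0 + 0)\{c} :: -b-> t5
  t3 = (0 + 0) | (0 | 0) | (0 | a.0) :: -a-> t6
  t4 = (0 + 0) | (0 | 0) | (a.0 | 0) :: -a-> t6
  t5 = 0 | (0 + 0)\{c} :: deadlocked
  t6 = (0 + 0) | (0 | 0) | (0 | 0) :: deadlocked
Executing ac from P (initial set {s0}):
  step 1 (a): {s1, s2}
  step 2 (c): {s5}
  ✓ P
Executing ac from Q (initial set {t0}):
  step 1 (a): {t1, t2}
  step 2 (c): ∅ (Q stuck)

traces(P) ≠ traces(Q) — witness ⟨ac⟩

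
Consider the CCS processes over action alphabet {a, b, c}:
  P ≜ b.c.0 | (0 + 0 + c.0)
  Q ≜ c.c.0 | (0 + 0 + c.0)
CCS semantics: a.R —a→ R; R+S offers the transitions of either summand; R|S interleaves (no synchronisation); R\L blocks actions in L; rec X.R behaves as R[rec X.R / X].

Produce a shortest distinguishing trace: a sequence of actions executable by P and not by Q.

b

Reachable graph of P (6 states):
  p0 = b.c.0 | (0 + 0 + c.0) → ··b··> p1, ··c··> p2
  p1 = c.0 | (0 + 0 + c.0) → ··c··> p3, ··c··> p4
  p2 = b.c.0 | 0 → ··b··> p4
  p3 = 0 | (0 + 0 + c.0) → ··c··> p5
  p4 = c.0 | 0 → ··c··> p5
  p5 = 0 | 0 → (no moves)
Reachable graph of Q (6 states):
  q0 = c.c.0 | (0 + 0 + c.0) → ··c··> q1, ··c··> q2
  q1 = c.0 | (0 + 0 + c.0) → ··c··> q3, ··c··> q4
  q2 = c.c.0 | 0 → ··c··> q4
  q3 = 0 | (0 + 0 + c.0) → ··c··> q5
  q4 = c.0 | 0 → ··c··> q5
  q5 = 0 | 0 → (no moves)
Run σ = ⟨b⟩ on P: start {p0}
  [1] b ⇒ {p1}
  — P admits the full trace.
Run σ = ⟨b⟩ on Q: start {q0}
  [1] b ⇒ ∅  — Q cannot continue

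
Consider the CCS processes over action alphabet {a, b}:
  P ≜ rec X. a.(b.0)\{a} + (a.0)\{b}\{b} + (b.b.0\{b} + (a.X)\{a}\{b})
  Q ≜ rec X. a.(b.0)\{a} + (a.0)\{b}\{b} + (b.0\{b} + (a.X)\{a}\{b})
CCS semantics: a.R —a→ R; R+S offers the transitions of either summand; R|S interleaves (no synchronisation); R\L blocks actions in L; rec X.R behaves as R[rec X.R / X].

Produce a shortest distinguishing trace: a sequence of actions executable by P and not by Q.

LTS(P): 6 reachable states
  u0 = rec X. a.(b.0)\{a} + (a.0)\{b}\{b} + (b.b.0\{b} + (a.X)\{a}\{b}) → -a-> u1, -a-> u2, -b-> u3
  u1 = (b.0)\{a} → -b-> u4
  u2 = 0\{b}\{b} → stopped
  u3 = b.0\{b} → -b-> u5
  u4 = 0\{a} → stopped
  u5 = 0\{b} → stopped
LTS(Q): 5 reachable states
  v0 = rec X. a.(b.0)\{a} + (a.0)\{b}\{b} + (b.0\{b} + (a.X)\{a}\{b}) → -a-> v1, -a-> v2, -b-> v3
  v1 = (b.0)\{a} → -b-> v4
  v2 = 0\{b}\{b} → stopped
  v3 = 0\{b} → stopped
  v4 = 0\{a} → stopped
Trace ⟨bb⟩ through P, begin at {u0}:
  step 1 (b): {u3}
  step 2 (b): {u5}
  P completes σ.
Trace ⟨bb⟩ through Q, begin at {v0}:
  step 1 (b): {v3}
  step 2 (b): ∅ (Q stuck)

bb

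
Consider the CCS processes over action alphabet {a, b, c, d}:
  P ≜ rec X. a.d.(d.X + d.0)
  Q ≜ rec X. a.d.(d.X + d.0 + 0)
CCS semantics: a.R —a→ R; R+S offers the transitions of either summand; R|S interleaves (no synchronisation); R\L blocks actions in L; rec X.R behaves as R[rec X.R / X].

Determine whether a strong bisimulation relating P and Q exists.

LTS(P): 4 reachable states
  u0 = rec X. a.d.(d.X + d.0) :: -a-> u1
  u1 = d.(d.(rec X. a.d.(d.X + d.0)) + d.0) :: -d-> u2
  u2 = d.(rec X. a.d.(d.X + d.0)) + d.0 :: -d-> u0, -d-> u3
  u3 = 0 :: stopped
LTS(Q): 4 reachable states
  v0 = rec X. a.d.(d.X + d.0 + 0) :: -a-> v1
  v1 = d.(d.(rec X. a.d.(d.X + d.0 + 0)) + d.0 + 0) :: -d-> v2
  v2 = d.(rec X. a.d.(d.X + d.0 + 0)) + d.0 + 0 :: -d-> v0, -d-> v3
  v3 = 0 :: stopped
Partition-refinement fixed point:
  B0 = {u0, v0}
  B1 = {u1, v1}
  B2 = {u2, v2}
  B3 = {u3, v3}
u0 ∈ B0, v0 ∈ B0 → same block

P ~ Q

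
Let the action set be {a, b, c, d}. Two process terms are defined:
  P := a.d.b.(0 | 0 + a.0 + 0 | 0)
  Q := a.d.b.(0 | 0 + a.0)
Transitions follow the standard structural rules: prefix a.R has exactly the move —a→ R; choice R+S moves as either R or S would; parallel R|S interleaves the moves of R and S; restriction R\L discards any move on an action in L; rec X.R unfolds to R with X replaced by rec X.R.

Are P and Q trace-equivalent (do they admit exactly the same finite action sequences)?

Reachable graph of P (5 states):
  p0 = a.d.b.(0 | 0 + a.0 + 0 | 0) :: ··a··> p1
  p1 = d.b.(0 | 0 + a.0 + 0 | 0) :: ··d··> p2
  p2 = b.(0 | 0 + a.0 + 0 | 0) :: ··b··> p3
  p3 = 0 | 0 + a.0 + 0 | 0 :: ··a··> p4
  p4 = 0 :: stopped
Reachable graph of Q (5 states):
  q0 = a.d.b.(0 | 0 + a.0) :: ··a··> q1
  q1 = d.b.(0 | 0 + a.0) :: ··d··> q2
  q2 = b.(0 | 0 + a.0) :: ··b··> q3
  q3 = 0 | 0 + a.0 :: ··a··> q4
  q4 = 0 :: stopped
Partition-refinement fixed point:
  B0 = {p0, q0}
  B1 = {p1, q1}
  B2 = {p2, q2}
  B3 = {p3, q3}
  B4 = {p4, q4}
p0 ∈ B0, q0 ∈ B0 → same block
Bisimilar ⇒ trace-equivalent.

YES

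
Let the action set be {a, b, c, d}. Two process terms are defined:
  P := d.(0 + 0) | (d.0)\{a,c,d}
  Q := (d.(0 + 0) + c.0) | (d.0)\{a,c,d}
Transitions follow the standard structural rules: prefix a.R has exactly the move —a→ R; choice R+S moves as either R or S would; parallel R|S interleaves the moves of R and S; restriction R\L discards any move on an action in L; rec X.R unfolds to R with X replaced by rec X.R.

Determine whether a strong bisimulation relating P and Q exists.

NO

P's transition system — 2 states:
  m0 = d.(0 + 0) | (d.0)\{a,c,d} has moves ··d··> m1
  m1 = (0 + 0) | (d.0)\{a,c,d} has moves deadlocked
Q's transition system — 3 states:
  n0 = (d.(0 + 0) + c.0) | (d.0)\{a,c,d} has moves ··c··> n1, ··d··> n2
  n1 = 0 | (d.0)\{a,c,d} has moves deadlocked
  n2 = (0 + 0) | (d.0)\{a,c,d} has moves deadlocked
Bisimilarity quotient blocks:
  B0 = {m0}
  B1 = {m1, n1, n2}
  B2 = {n0}
m0 ∈ B0, n0 ∈ B2 → different blocks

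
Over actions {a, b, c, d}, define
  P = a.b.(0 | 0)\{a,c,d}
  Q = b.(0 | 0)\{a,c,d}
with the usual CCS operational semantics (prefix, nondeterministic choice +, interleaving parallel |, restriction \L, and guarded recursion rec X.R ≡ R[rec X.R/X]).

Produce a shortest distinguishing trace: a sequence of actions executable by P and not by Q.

Reachable graph of P (3 states):
  m0 = a.b.(0 | 0)\{a,c,d} has moves --a--▸ m1
  m1 = b.(0 | 0)\{a,c,d} has moves --b--▸ m2
  m2 = (0 | 0)\{a,c,d} has moves stopped
Reachable graph of Q (2 states):
  n0 = b.(0 | 0)\{a,c,d} has moves --b--▸ n1
  n1 = (0 | 0)\{a,c,d} has moves stopped
Trace ⟨a⟩ through P, begin at {m0}:
  [1] a ⇒ {m1}
  — P admits the full trace.
Trace ⟨a⟩ through Q, begin at {n0}:
  [1] a ⇒ ∅ (Q stuck)

a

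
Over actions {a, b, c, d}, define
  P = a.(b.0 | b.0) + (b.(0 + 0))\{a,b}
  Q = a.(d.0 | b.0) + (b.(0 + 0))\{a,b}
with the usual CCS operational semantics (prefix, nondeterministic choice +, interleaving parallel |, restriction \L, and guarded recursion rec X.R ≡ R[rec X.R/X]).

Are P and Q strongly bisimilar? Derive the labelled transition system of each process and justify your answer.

NO

Reachable graph of P (5 states):
  u0 = a.(b.0 | b.0) + (b.(0 + 0))\{a,b} has moves —a→ u1
  u1 = b.0 | b.0 has moves —b→ u2, —b→ u3
  u2 = 0 | b.0 has moves —b→ u4
  u3 = b.0 | 0 has moves —b→ u4
  u4 = 0 | 0 has moves ·
Reachable graph of Q (5 states):
  v0 = a.(d.0 | b.0) + (b.(0 + 0))\{a,b} has moves —a→ v1
  v1 = d.0 | b.0 has moves —b→ v2, —d→ v3
  v2 = d.0 | 0 has moves —d→ v4
  v3 = 0 | b.0 has moves —b→ v4
  v4 = 0 | 0 has moves ·
Partition-refinement fixed point:
  B0 = {u0}
  B1 = {u1}
  B2 = {u2, u3, v3}
  B3 = {u4, v4}
  B4 = {v0}
  B5 = {v1}
  B6 = {v2}
u0 ∈ B0, v0 ∈ B4 → different blocks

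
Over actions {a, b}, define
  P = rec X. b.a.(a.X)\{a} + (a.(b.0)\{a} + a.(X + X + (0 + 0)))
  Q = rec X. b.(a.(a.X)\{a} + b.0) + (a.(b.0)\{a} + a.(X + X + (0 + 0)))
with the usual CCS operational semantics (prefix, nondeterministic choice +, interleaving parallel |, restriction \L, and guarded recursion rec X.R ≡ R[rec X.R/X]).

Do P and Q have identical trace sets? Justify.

traces(P) ≠ traces(Q) — witness ⟨bb⟩

Reachable graph of P (6 states):
  u0 = rec X. b.a.(a.X)\{a} + (a.(b.0)\{a} + a.(X + X + (0 + 0))) ⊢ ··a··> u1, ··a··> u2, ··b··> u3
  u1 = (b.0)\{a} ⊢ ··b··> u4
  u2 = (rec X. b.a.(a.X)\{a} + (a.(b.0)\{a} + a.(X + X + (0 + 0)))) + (rec X. b.a.(a.X)\{a} + (a.(b.0)\{a} + a.(X + X + (0 + 0)))) + (0 + 0) ⊢ ··a··> u1, ··a··> u2, ··b··> u3
  u3 = a.(a.(rec X. b.a.(a.X)\{a} + (a.(b.0)\{a} + a.(X + X + (0 + 0)))))\{a} ⊢ ··a··> u5
  u4 = 0\{a} ⊢ ·
  u5 = (a.(rec X. b.a.(a.X)\{a} + (a.(b.0)\{a} + a.(X + X + (0 + 0)))))\{a} ⊢ ·
Reachable graph of Q (7 states):
  v0 = rec X. b.(a.(a.X)\{a} + b.0) + (a.(b.0)\{a} + a.(X + X + (0 + 0))) ⊢ ··a··> v1, ··a··> v2, ··b··> v3
  v1 = (b.0)\{a} ⊢ ··b··> v4
  v2 = (rec X. b.(a.(a.X)\{a} + b.0) + (a.(b.0)\{a} + a.(X + X + (0 + 0)))) + (rec X. b.(a.(a.X)\{a} + b.0) + (a.(b.0)\{a} + a.(X + X + (0 + 0)))) + (0 + 0) ⊢ ··a··> v1, ··a··> v2, ··b··> v3
  v3 = a.(a.(rec X. b.(a.(a.X)\{a} + b.0) + (a.(b.0)\{a} + a.(X + X + (0 + 0)))))\{a} + b.0 ⊢ ··a··> v5, ··b··> v6
  v4 = 0\{a} ⊢ ·
  v5 = (a.(rec X. b.(a.(a.X)\{a} + b.0) + (a.(b.0)\{a} + a.(X + X + (0 + 0)))))\{a} ⊢ ·
  v6 = 0 ⊢ ·
Run σ = ⟨bb⟩ on Q: start {v0}
  [1] b ⇒ {v3}
  [2] b ⇒ {v6}
  — Q admits the full trace.
Run σ = ⟨bb⟩ on P: start {u0}
  [1] b ⇒ {u3}
  [2] b ⇒ ∅  — P cannot continue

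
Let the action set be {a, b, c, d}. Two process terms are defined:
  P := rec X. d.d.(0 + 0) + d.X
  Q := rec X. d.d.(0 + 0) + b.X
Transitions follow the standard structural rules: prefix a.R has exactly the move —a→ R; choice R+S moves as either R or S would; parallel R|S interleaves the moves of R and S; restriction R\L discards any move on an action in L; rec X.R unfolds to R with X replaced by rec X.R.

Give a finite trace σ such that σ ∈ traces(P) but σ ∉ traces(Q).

ddd

LTS(P): 3 reachable states
  p0 = rec X. d.d.(0 + 0) + d.X → =d=> p0, =d=> p1
  p1 = d.(0 + 0) → =d=> p2
  p2 = 0 + 0 → deadlocked
LTS(Q): 3 reachable states
  q0 = rec X. d.d.(0 + 0) + b.X → =b=> q0, =d=> q1
  q1 = d.(0 + 0) → =d=> q2
  q2 = 0 + 0 → deadlocked
Executing ddd from P (initial set {p0}):
  [1] d ⇒ {p0, p1}
  [2] d ⇒ {p0, p1, p2}
  [3] d ⇒ {p0, p1, p2}
  — P admits the full trace.
Executing ddd from Q (initial set {q0}):
  [1] d ⇒ {q1}
  [2] d ⇒ {q2}
  [3] d ⇒ ∅ (Q stuck)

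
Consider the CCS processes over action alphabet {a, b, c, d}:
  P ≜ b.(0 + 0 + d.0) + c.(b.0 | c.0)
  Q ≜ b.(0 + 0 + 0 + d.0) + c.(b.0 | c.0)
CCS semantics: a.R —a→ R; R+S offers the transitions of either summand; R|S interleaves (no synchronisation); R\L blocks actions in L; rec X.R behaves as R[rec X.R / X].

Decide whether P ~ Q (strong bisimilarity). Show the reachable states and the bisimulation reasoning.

P ~ Q

LTS(P): 7 reachable states
  u0 = b.(0 + 0 + d.0) + c.(b.0 | c.0) has moves --b--▸ u1, --c--▸ u2
  u1 = 0 + 0 + d.0 has moves --d--▸ u3
  u2 = b.0 | c.0 has moves --b--▸ u4, --c--▸ u5
  u3 = 0 has moves (no moves)
  u4 = 0 | c.0 has moves --c--▸ u6
  u5 = b.0 | 0 has moves --b--▸ u6
  u6 = 0 | 0 has moves (no moves)
LTS(Q): 7 reachable states
  v0 = b.(0 + 0 + 0 + d.0) + c.(b.0 | c.0) has moves --b--▸ v1, --c--▸ v2
  v1 = 0 + 0 + 0 + d.0 has moves --d--▸ v3
  v2 = b.0 | c.0 has moves --b--▸ v4, --c--▸ v5
  v3 = 0 has moves (no moves)
  v4 = 0 | c.0 has moves --c--▸ v6
  v5 = b.0 | 0 has moves --b--▸ v6
  v6 = 0 | 0 has moves (no moves)
Partition-refinement fixed point:
  B0 = {u0, v0}
  B1 = {u2, v2}
  B2 = {u4, v4}
  B3 = {u3, u6, v3, v6}
  B4 = {u5, v5}
  B5 = {u1, v1}
u0 ∈ B0, v0 ∈ B0 → same block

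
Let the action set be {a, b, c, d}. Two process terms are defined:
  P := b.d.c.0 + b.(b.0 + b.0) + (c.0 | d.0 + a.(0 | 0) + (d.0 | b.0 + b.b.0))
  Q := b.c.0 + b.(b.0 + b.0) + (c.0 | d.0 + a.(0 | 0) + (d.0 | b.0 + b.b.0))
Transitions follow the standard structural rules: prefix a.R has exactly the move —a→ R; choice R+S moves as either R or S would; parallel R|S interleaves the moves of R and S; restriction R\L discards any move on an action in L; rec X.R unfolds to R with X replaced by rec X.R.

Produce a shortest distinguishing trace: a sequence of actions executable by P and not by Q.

bdc

Reachable graph of P (11 states):
  p0 = b.d.c.0 + b.(b.0 + b.0) + (c.0 | d.0 + a.(0 | 0) + (d.0 | b.0 + b.b.0)) ⊢ ··a··> p1, ··b··> p2, ··b··> p3, ··b··> p4, ··b··> p5, ··c··> p6, ··d··> p7, ··d··> p8
  p1 = 0 | 0 ⊢ deadlocked
  p2 = b.0 ⊢ ··b··> p9
  p3 = b.0 + b.0 ⊢ ··b··> p9
  p4 = d.0 | 0 ⊢ ··d··> p1
  p5 = d.c.0 ⊢ ··d··> p10
  p6 = 0 | d.0 ⊢ ··d··> p1
  p7 = 0 | b.0 ⊢ ··b··> p1
  p8 = c.0 | 0 ⊢ ··c··> p1
  p9 = 0 ⊢ deadlocked
  p10 = c.0 ⊢ ··c··> p9
Reachable graph of Q (10 states):
  q0 = b.c.0 + b.(b.0 + b.0) + (c.0 | d.0 + a.(0 | 0) + (d.0 | b.0 + b.b.0)) ⊢ ··a··> q1, ··b··> q2, ··b··> q3, ··b··> q4, ··b··> q5, ··c··> q6, ··d··> q7, ··d··> q8
  q1 = 0 | 0 ⊢ deadlocked
  q2 = b.0 ⊢ ··b··> q9
  q3 = b.0 + b.0 ⊢ ··b··> q9
  q4 = c.0 ⊢ ··c··> q9
  q5 = d.0 | 0 ⊢ ··d··> q1
  q6 = 0 | d.0 ⊢ ··d··> q1
  q7 = 0 | b.0 ⊢ ··b··> q1
  q8 = c.0 | 0 ⊢ ··c··> q1
  q9 = 0 ⊢ deadlocked
Trace ⟨bdc⟩ through P, begin at {p0}:
  step 1 (b): {p2, p3, p4, p5}
  step 2 (d): {p1, p10}
  step 3 (c): {p9}
  — P admits the full trace.
Trace ⟨bdc⟩ through Q, begin at {q0}:
  step 1 (b): {q2, q3, q4, q5}
  step 2 (d): {q1}
  step 3 (c): no successor for Q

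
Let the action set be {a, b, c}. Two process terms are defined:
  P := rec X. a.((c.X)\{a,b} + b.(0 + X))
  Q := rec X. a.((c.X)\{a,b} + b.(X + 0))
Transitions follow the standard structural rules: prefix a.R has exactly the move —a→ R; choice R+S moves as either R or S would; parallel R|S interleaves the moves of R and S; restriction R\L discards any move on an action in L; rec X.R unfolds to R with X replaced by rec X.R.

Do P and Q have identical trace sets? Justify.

LTS(P): 4 reachable states
  p0 = rec X. a.((c.X)\{a,b} + b.(0 + X)) ⊢ ··a··> p1
  p1 = (c.(rec X. a.((c.X)\{a,b} + b.(0 + X))))\{a,b} + b.(0 + (rec X. a.((c.X)\{a,b} + b.(0 + X)))) ⊢ ··b··> p2, ··c··> p3
  p2 = 0 + (rec X. a.((c.X)\{a,b} + b.(0 + X))) ⊢ ··a··> p1
  p3 = (rec X. a.((c.X)\{a,b} + b.(0 + X)))\{a,b} ⊢ deadlocked
LTS(Q): 4 reachable states
  q0 = rec X. a.((c.X)\{a,b} + b.(X + 0)) ⊢ ··a··> q1
  q1 = (c.(rec X. a.((c.X)\{a,b} + b.(X + 0))))\{a,b} + b.((rec X. a.((c.X)\{a,b} + b.(X + 0))) + 0) ⊢ ··b··> q2, ··c··> q3
  q2 = (rec X. a.((c.X)\{a,b} + b.(X + 0))) + 0 ⊢ ··a··> q1
  q3 = (rec X. a.((c.X)\{a,b} + b.(X + 0)))\{a,b} ⊢ deadlocked
Coarsest stable partition (strong bisimilarity classes):
  B0 = {p0, p2, q0, q2}
  B1 = {p1, q1}
  B2 = {p3, q3}
p0 ∈ B0, q0 ∈ B0 → same block
Bisimilar ⇒ trace-equivalent.

traces(P) = traces(Q)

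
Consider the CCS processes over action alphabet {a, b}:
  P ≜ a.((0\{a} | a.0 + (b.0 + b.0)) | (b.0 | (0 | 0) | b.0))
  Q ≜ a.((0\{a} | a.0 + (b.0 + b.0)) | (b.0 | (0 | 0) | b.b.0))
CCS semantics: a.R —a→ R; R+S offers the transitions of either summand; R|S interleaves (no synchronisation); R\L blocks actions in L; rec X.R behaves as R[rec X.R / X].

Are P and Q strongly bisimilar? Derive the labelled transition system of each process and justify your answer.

Reachable graph of P (13 states):
  u0 = a.((0\{a} | a.0 + (b.0 + b.0)) | (b.0 | (0 | 0) | b.0)) ⊢ ··a··> u1
  u1 = (0\{a} | a.0 + (b.0 + b.0)) | (b.0 | (0 | 0) | b.0) ⊢ ··a··> u2, ··b··> u3, ··b··> u4, ··b··> u5
  u2 = 0\{a} | 0 | (b.0 | (0 | 0) | b.0) ⊢ ··b··> u6, ··b··> u7
  u3 = (0\{a} | a.0 + (b.0 + b.0)) | (0 | (0 | 0) | b.0) ⊢ ··a··> u6, ··b··> u8, ··b··> u9
  u4 = (0\{a} | a.0 + (b.0 + b.0)) | (b.0 | (0 | 0) | 0) ⊢ ··a··> u7, ··b··> u10, ··b··> u8
  u5 = 0 | (b.0 | (0 | 0) | b.0) ⊢ ··b··> u10, ··b··> u9
  u6 = 0\{a} | 0 | (0 | (0 | 0) | b.0) ⊢ ··b··> u11
  u7 = 0\{a} | 0 | (b.0 | (0 | 0) | 0) ⊢ ··b··> u11
  u8 = (0\{a} | a.0 + (b.0 + b.0)) | (0 | (0 | 0) | 0) ⊢ ··a··> u11, ··b··> u12
  u9 = 0 | (0 | (0 | 0) | b.0) ⊢ ··b··> u12
  u10 = 0 | (b.0 | (0 | 0) | 0) ⊢ ··b··> u12
  u11 = 0\{a} | 0 | (0 | (0 | 0) | 0) ⊢ (no moves)
  u12 = 0 | (0 | (0 | 0) | 0) ⊢ (no moves)
Reachable graph of Q (19 states):
  v0 = a.((0\{a} | a.0 + (b.0 + b.0)) | (b.0 | (0 | 0) | b.b.0)) ⊢ ··a··> v1
  v1 = (0\{a} | a.0 + (b.0 + b.0)) | (b.0 | (0 | 0) | b.b.0) ⊢ ··a··> v2, ··b··> v3, ··b··> v4, ··b··> v5
  v2 = 0\{a} | 0 | (b.0 | (0 | 0) | b.b.0) ⊢ ··b··> v6, ··b··> v7
  v3 = (0\{a} | a.0 + (b.0 + b.0)) | (0 | (0 | 0) | b.b.0) ⊢ ··a··> v6, ··b··> v8, ··b··> v9
  v4 = (0\{a} | a.0 + (b.0 + b.0)) | (b.0 | (0 | 0) | b.0) ⊢ ··a··> v7, ··b··> v10, ··b··> v11, ··b··> v8
  v5 = 0 | (b.0 | (0 | 0) | b.b.0) ⊢ ··b··> v11, ··b··> v9
  v6 = 0\{a} | 0 | (0 | (0 | 0) | b.b.0) ⊢ ··b··> v12
  v7 = 0\{a} | 0 | (b.0 | (0 | 0) | b.0) ⊢ ··b··> v12, ··b··> v13
  v8 = (0\{a} | a.0 + (b.0 + b.0)) | (0 | (0 | 0) | b.0) ⊢ ··a··> v12, ··b··> v14, ··b··> v15
  v9 = 0 | (0 | (0 | 0) | b.b.0) ⊢ ··b··> v15
  v10 = (0\{a} | a.0 + (b.0 + b.0)) | (b.0 | (0 | 0) | 0) ⊢ ··a··> v13, ··b··> v14, ··b··> v16
  v11 = 0 | (b.0 | (0 | 0) | b.0) ⊢ ··b··> v15, ··b··> v16
  v12 = 0\{a} | 0 | (0 | (0 | 0) | b.0) ⊢ ··b··> v17
  v13 = 0\{a} | 0 | (b.0 | (0 | 0) | 0) ⊢ ··b··> v17
  v14 = (0\{a} | a.0 + (b.0 + b.0)) | (0 | (0 | 0) | 0) ⊢ ··a··> v17, ··b··> v18
  v15 = 0 | (0 | (0 | 0) | b.0) ⊢ ··b··> v18
  v16 = 0 | (b.0 | (0 | 0) | 0) ⊢ ··b··> v18
  v17 = 0\{a} | 0 | (0 | (0 | 0) | 0) ⊢ (no moves)
  v18 = 0 | (0 | (0 | 0) | 0) ⊢ (no moves)
Bisimilarity quotient blocks:
  B0 = {u0}
  B1 = {u1, v3, v4}
  B2 = {u3, u4, v10, v8}
  B3 = {u10, u6, u7, u9, v12, v13, v15, v16}
  B4 = {u11, u12, v17, v18}
  B5 = {u8, v14}
  B6 = {u2, u5, v11, v6, v7, v9}
  B7 = {v0}
  B8 = {v1}
  B9 = {v2, v5}
u0 ∈ B0, v0 ∈ B7 → different blocks

NO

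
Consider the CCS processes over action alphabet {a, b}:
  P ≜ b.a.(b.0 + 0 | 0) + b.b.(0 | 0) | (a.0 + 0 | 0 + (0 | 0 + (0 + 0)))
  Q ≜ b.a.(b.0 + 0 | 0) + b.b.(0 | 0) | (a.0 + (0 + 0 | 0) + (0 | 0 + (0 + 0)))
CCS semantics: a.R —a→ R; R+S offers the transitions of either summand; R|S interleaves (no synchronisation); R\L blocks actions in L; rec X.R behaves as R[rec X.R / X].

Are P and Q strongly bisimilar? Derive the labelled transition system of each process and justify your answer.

P ~ Q

Reachable graph of P (9 states):
  p0 = b.a.(b.0 + 0 | 0) + b.b.(0 | 0) | (a.0 + 0 | 0 + (0 | 0 + (0 + 0))) has moves —a→ p1, —b→ p2, —b→ p3
  p1 = b.b.(0 | 0) | 0 has moves —b→ p4
  p2 = a.(b.0 + 0 | 0) has moves —a→ p5
  p3 = b.(0 | 0) | (a.0 + 0 | 0 + (0 | 0 + (0 + 0))) has moves —a→ p4, —b→ p6
  p4 = b.(0 | 0) | 0 has moves —b→ p7
  p5 = b.0 + 0 | 0 has moves —b→ p8
  p6 = 0 | 0 | (a.0 + 0 | 0 + (0 | 0 + (0 + 0))) has moves —a→ p7
  p7 = 0 | 0 | 0 has moves ∅
  p8 = 0 has moves ∅
Reachable graph of Q (9 states):
  q0 = b.a.(b.0 + 0 | 0) + b.b.(0 | 0) | (a.0 + (0 + 0 | 0) + (0 | 0 + (0 + 0))) has moves —a→ q1, —b→ q2, —b→ q3
  q1 = b.b.(0 | 0) | 0 has moves —b→ q4
  q2 = a.(b.0 + 0 | 0) has moves —a→ q5
  q3 = b.(0 | 0) | (a.0 + (0 + 0 | 0) + (0 | 0 + (0 + 0))) has moves —a→ q4, —b→ q6
  q4 = b.(0 | 0) | 0 has moves —b→ q7
  q5 = b.0 + 0 | 0 has moves —b→ q8
  q6 = 0 | 0 | (a.0 + (0 + 0 | 0) + (0 | 0 + (0 + 0))) has moves —a→ q7
  q7 = 0 | 0 | 0 has moves ∅
  q8 = 0 has moves ∅
Bisimilarity quotient blocks:
  B0 = {p0, q0}
  B1 = {p1, q1}
  B2 = {p4, p5, q4, q5}
  B3 = {p7, p8, q7, q8}
  B4 = {p2, q2}
  B5 = {p3, q3}
  B6 = {p6, q6}
p0 ∈ B0, q0 ∈ B0 → same block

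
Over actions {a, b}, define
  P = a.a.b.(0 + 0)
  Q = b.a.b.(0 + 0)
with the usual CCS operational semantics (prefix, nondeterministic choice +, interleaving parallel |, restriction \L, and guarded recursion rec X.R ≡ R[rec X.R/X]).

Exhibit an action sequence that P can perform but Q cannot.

a

P's transition system — 4 states:
  u0 = a.a.b.(0 + 0) → —a→ u1
  u1 = a.b.(0 + 0) → —a→ u2
  u2 = b.(0 + 0) → —b→ u3
  u3 = 0 + 0 → ∅
Q's transition system — 4 states:
  v0 = b.a.b.(0 + 0) → —b→ v1
  v1 = a.b.(0 + 0) → —a→ v2
  v2 = b.(0 + 0) → —b→ v3
  v3 = 0 + 0 → ∅
Executing a from P (initial set {u0}):
  after a @ step 1: {u1}
  P completes σ.
Executing a from Q (initial set {v0}):
  after a @ step 1: ∅  — Q cannot continue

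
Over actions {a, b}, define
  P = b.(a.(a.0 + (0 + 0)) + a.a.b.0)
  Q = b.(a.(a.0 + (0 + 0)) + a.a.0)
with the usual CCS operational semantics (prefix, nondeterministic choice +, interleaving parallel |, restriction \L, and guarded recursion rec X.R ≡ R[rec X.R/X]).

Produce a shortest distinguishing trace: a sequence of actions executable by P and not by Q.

Reachable graph of P (6 states):
  s0 = b.(a.(a.0 + (0 + 0)) + a.a.b.0) has moves -b-> s1
  s1 = a.(a.0 + (0 + 0)) + a.a.b.0 has moves -a-> s2, -a-> s3
  s2 = a.0 + (0 + 0) has moves -a-> s4
  s3 = a.b.0 has moves -a-> s5
  s4 = 0 has moves ∅
  s5 = b.0 has moves -b-> s4
Reachable graph of Q (5 states):
  t0 = b.(a.(a.0 + (0 + 0)) + a.a.0) has moves -b-> t1
  t1 = a.(a.0 + (0 + 0)) + a.a.0 has moves -a-> t2, -a-> t3
  t2 = a.0 has moves -a-> t4
  t3 = a.0 + (0 + 0) has moves -a-> t4
  t4 = 0 has moves ∅
Run σ = ⟨baab⟩ on P: start {s0}
  after b @ step 1: {s1}
  after a @ step 2: {s2, s3}
  after a @ step 3: {s4, s5}
  after b @ step 4: {s4}
  — P admits the full trace.
Run σ = ⟨baab⟩ on Q: start {t0}
  after b @ step 1: {t1}
  after a @ step 2: {t2, t3}
  after a @ step 3: {t4}
  after b @ step 4: no successor for Q

baab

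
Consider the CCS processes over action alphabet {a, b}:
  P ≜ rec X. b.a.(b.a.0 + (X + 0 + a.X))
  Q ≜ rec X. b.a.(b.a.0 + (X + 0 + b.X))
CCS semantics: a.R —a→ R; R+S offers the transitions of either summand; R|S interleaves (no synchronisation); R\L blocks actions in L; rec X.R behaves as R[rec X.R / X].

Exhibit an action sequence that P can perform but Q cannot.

LTS(P): 5 reachable states
  s0 = rec X. b.a.(b.a.0 + (X + 0 + a.X)) :: ··b··> s1
  s1 = a.(b.a.0 + ((rec X. b.a.(b.a.0 + (X + 0 + a.X))) + 0 + a.(rec X. b.a.(b.a.0 + (X + 0 + a.X))))) :: ··a··> s2
  s2 = b.a.0 + ((rec X. b.a.(b.a.0 + (X + 0 + a.X))) + 0 + a.(rec X. b.a.(b.a.0 + (X + 0 + a.X)))) :: ··a··> s0, ··b··> s1, ··b··> s3
  s3 = a.0 :: ··a··> s4
  s4 = 0 :: ∅
LTS(Q): 5 reachable states
  t0 = rec X. b.a.(b.a.0 + (X + 0 + b.X)) :: ··b··> t1
  t1 = a.(b.a.0 + ((rec X. b.a.(b.a.0 + (X + 0 + b.X))) + 0 + b.(rec X. b.a.(b.a.0 + (X + 0 + b.X))))) :: ··a··> t2
  t2 = b.a.0 + ((rec X. b.a.(b.a.0 + (X + 0 + b.X))) + 0 + b.(rec X. b.a.(b.a.0 + (X + 0 + b.X)))) :: ··b··> t0, ··b··> t1, ··b··> t3
  t3 = a.0 :: ··a··> t4
  t4 = 0 :: ∅
Executing baa from P (initial set {s0}):
  after b @ step 1: {s1}
  after a @ step 2: {s2}
  after a @ step 3: {s0}
  — P admits the full trace.
Executing baa from Q (initial set {t0}):
  after b @ step 1: {t1}
  after a @ step 2: {t2}
  after a @ step 3: no successor for Q

baa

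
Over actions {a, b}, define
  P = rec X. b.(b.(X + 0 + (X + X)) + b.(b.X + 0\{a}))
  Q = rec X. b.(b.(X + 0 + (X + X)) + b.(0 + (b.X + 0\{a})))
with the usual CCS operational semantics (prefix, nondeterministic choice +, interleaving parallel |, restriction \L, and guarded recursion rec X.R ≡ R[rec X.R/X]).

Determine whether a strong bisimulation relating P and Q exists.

Reachable graph of P (4 states):
  s0 = rec X. b.(b.(X + 0 + (X + X)) + b.(b.X + 0\{a})) has moves =b=> s1
  s1 = b.((rec X. b.(b.(X + 0 + (X + X)) + b.(b.X + 0\{a}))) + 0 + ((rec X. b.(b.(X + 0 + (X + X)) + b.(b.X + 0\{a}))) + (rec X. b.(b.(X + 0 + (X + X)) + b.(b.X + 0\{a}))))) + b.(b.(rec X. b.(b.(X + 0 + (X + X)) + b.(b.X + 0\{a}))) + 0\{a}) has moves =b=> s2, =b=> s3
  s2 = (rec X. b.(b.(X + 0 + (X + X)) + b.(b.X + 0\{a}))) + 0 + ((rec X. b.(b.(X + 0 + (X + X)) + b.(b.X + 0\{a}))) + (rec X. b.(b.(X + 0 + (X + X)) + b.(b.X + 0\{a})))) has moves =b=> s1
  s3 = b.(rec X. b.(b.(X + 0 + (X + X)) + b.(b.X + 0\{a}))) + 0\{a} has moves =b=> s0
Reachable graph of Q (4 states):
  t0 = rec X. b.(b.(X + 0 + (X + X)) + b.(0 + (b.X + 0\{a}))) has moves =b=> t1
  t1 = b.((rec X. b.(b.(X + 0 + (X + X)) + b.(0 + (b.X + 0\{a})))) + 0 + ((rec X. b.(b.(X + 0 + (X + X)) + b.(0 + (b.X + 0\{a})))) + (rec X. b.(b.(X + 0 + (X + X)) + b.(0 + (b.X + 0\{a})))))) + b.(0 + (b.(rec X. b.(b.(X + 0 + (X + X)) + b.(0 + (b.X + 0\{a})))) + 0\{a})) has moves =b=> t2, =b=> t3
  t2 = (rec X. b.(b.(X + 0 + (X + X)) + b.(0 + (b.X + 0\{a})))) + 0 + ((rec X. b.(b.(X + 0 + (X + X)) + b.(0 + (b.X + 0\{a})))) + (rec X. b.(b.(X + 0 + (X + X)) + b.(0 + (b.X + 0\{a}))))) has moves =b=> t1
  t3 = 0 + (b.(rec X. b.(b.(X + 0 + (X + X)) + b.(0 + (b.X + 0\{a})))) + 0\{a}) has moves =b=> t0
Partition-refinement fixed point:
  B0 = {s0, s1, s2, s3, t0, t1, t2, t3}
s0 ∈ B0, t0 ∈ B0 → same block

P ~ Q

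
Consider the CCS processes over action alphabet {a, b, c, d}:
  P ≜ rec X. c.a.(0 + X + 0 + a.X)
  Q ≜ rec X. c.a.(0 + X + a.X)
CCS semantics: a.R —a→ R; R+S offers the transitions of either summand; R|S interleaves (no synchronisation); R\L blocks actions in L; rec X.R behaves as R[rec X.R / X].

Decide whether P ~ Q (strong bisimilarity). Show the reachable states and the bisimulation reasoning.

P's transition system — 3 states:
  s0 = rec X. c.a.(0 + X + 0 + a.X) :: -c-> s1
  s1 = a.(0 + (rec X. c.a.(0 + X + 0 + a.X)) + 0 + a.(rec X. c.a.(0 + X + 0 + a.X))) :: -a-> s2
  s2 = 0 + (rec X. c.a.(0 + X + 0 + a.X)) + 0 + a.(rec X. c.a.(0 + X + 0 + a.X)) :: -a-> s0, -c-> s1
Q's transition system — 3 states:
  t0 = rec X. c.a.(0 + X + a.X) :: -c-> t1
  t1 = a.(0 + (rec X. c.a.(0 + X + a.X)) + a.(rec X. c.a.(0 + X + a.X))) :: -a-> t2
  t2 = 0 + (rec X. c.a.(0 + X + a.X)) + a.(rec X. c.a.(0 + X + a.X)) :: -a-> t0, -c-> t1
Bisimilarity quotient blocks:
  B0 = {s0, t0}
  B1 = {s1, t1}
  B2 = {s2, t2}
s0 ∈ B0, t0 ∈ B0 → same block

YES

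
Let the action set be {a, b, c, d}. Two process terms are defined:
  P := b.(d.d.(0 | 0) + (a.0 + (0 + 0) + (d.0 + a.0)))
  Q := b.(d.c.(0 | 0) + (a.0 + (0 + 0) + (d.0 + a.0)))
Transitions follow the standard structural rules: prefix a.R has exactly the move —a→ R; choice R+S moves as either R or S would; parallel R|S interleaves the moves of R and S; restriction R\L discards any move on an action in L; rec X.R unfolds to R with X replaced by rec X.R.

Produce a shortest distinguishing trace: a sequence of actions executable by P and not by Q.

bdd

P's transition system — 5 states:
  m0 = b.(d.d.(0 | 0) + (a.0 + (0 + 0) + (d.0 + a.0))) :: ··b··> m1
  m1 = d.d.(0 | 0) + (a.0 + (0 + 0) + (d.0 + a.0)) :: ··a··> m2, ··d··> m2, ··d··> m3
  m2 = 0 :: (no moves)
  m3 = d.(0 | 0) :: ··d··> m4
  m4 = 0 | 0 :: (no moves)
Q's transition system — 5 states:
  n0 = b.(d.c.(0 | 0) + (a.0 + (0 + 0) + (d.0 + a.0))) :: ··b··> n1
  n1 = d.c.(0 | 0) + (a.0 + (0 + 0) + (d.0 + a.0)) :: ··a··> n2, ··d··> n2, ··d··> n3
  n2 = 0 :: (no moves)
  n3 = c.(0 | 0) :: ··c··> n4
  n4 = 0 | 0 :: (no moves)
Trace ⟨bdd⟩ through P, begin at {m0}:
  [1] b ⇒ {m1}
  [2] d ⇒ {m2, m3}
  [3] d ⇒ {m4}
  P completes σ.
Trace ⟨bdd⟩ through Q, begin at {n0}:
  [1] b ⇒ {n1}
  [2] d ⇒ {n2, n3}
  [3] d ⇒ no successor for Q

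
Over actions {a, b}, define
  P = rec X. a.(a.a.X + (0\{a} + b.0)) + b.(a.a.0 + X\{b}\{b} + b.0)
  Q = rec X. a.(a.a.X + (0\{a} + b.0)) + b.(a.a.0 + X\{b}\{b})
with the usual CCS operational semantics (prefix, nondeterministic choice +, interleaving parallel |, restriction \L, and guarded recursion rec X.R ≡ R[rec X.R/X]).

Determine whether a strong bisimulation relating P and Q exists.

NO

P's transition system — 9 states:
  s0 = rec X. a.(a.a.X + (0\{a} + b.0)) + b.(a.a.0 + X\{b}\{b} + b.0) → --a--▸ s1, --b--▸ s2
  s1 = a.a.(rec X. a.(a.a.X + (0\{a} + b.0)) + b.(a.a.0 + X\{b}\{b} + b.0)) + (0\{a} + b.0) → --a--▸ s3, --b--▸ s4
  s2 = a.a.0 + (rec X. a.(a.a.X + (0\{a} + b.0)) + b.(a.a.0 + X\{b}\{b} + b.0))\{b}\{b} + b.0 → --a--▸ s5, --a--▸ s6, --b--▸ s4
  s3 = a.(rec X. a.(a.a.X + (0\{a} + b.0)) + b.(a.a.0 + X\{b}\{b} + b.0)) → --a--▸ s0
  s4 = 0 → stopped
  s5 = (a.a.(rec X. a.(a.a.X + (0\{a} + b.0)) + b.(a.a.0 + X\{b}\{b} + b.0)) + (0\{a} + b.0))\{b}\{b} → --a--▸ s7
  s6 = a.0 → --a--▸ s4
  s7 = (a.(rec X. a.(a.a.X + (0\{a} + b.0)) + b.(a.a.0 + X\{b}\{b} + b.0)))\{b}\{b} → --a--▸ s8
  s8 = (rec X. a.(a.a.X + (0\{a} + b.0)) + b.(a.a.0 + X\{b}\{b} + b.0))\{b}\{b} → --a--▸ s5
Q's transition system — 9 states:
  t0 = rec X. a.(a.a.X + (0\{a} + b.0)) + b.(a.a.0 + X\{b}\{b}) → --a--▸ t1, --b--▸ t2
  t1 = a.a.(rec X. a.(a.a.X + (0\{a} + b.0)) + b.(a.a.0 + X\{b}\{b})) + (0\{a} + b.0) → --a--▸ t3, --b--▸ t4
  t2 = a.a.0 + (rec X. a.(a.a.X + (0\{a} + b.0)) + b.(a.a.0 + X\{b}\{b}))\{b}\{b} → --a--▸ t5, --a--▸ t6
  t3 = a.(rec X. a.(a.a.X + (0\{a} + b.0)) + b.(a.a.0 + X\{b}\{b})) → --a--▸ t0
  t4 = 0 → stopped
  t5 = (a.a.(rec X. a.(a.a.X + (0\{a} + b.0)) + b.(a.a.0 + X\{b}\{b})) + (0\{a} + b.0))\{b}\{b} → --a--▸ t7
  t6 = a.0 → --a--▸ t4
  t7 = (a.(rec X. a.(a.a.X + (0\{a} + b.0)) + b.(a.a.0 + X\{b}\{b})))\{b}\{b} → --a--▸ t8
  t8 = (rec X. a.(a.a.X + (0\{a} + b.0)) + b.(a.a.0 + X\{b}\{b}))\{b}\{b} → --a--▸ t5
Coarsest stable partition (strong bisimilarity classes):
  B0 = {s0}
  B1 = {s1}
  B2 = {s3}
  B3 = {s4, t4}
  B4 = {s2}
  B5 = {s5, s7, s8, t5, t7, t8}
  B6 = {s6, t6}
  B7 = {t0}
  B8 = {t2}
  B9 = {t1}
  B10 = {t3}
s0 ∈ B0, t0 ∈ B7 → different blocks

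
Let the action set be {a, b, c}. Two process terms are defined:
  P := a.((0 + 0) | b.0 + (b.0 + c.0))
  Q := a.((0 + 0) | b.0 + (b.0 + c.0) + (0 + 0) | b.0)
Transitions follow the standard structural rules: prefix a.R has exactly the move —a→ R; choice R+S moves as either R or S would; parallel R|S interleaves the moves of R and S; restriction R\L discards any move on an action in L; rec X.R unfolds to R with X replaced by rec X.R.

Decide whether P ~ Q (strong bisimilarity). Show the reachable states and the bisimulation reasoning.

Reachable graph of P (4 states):
  s0 = a.((0 + 0) | b.0 + (b.0 + c.0)) → --a--▸ s1
  s1 = (0 + 0) | b.0 + (b.0 + c.0) → --b--▸ s2, --b--▸ s3, --c--▸ s3
  s2 = (0 + 0) | 0 → ∅
  s3 = 0 → ∅
Reachable graph of Q (4 states):
  t0 = a.((0 + 0) | b.0 + (b.0 + c.0) + (0 + 0) | b.0) → --a--▸ t1
  t1 = (0 + 0) | b.0 + (b.0 + c.0) + (0 + 0) | b.0 → --b--▸ t2, --b--▸ t3, --c--▸ t3
  t2 = (0 + 0) | 0 → ∅
  t3 = 0 → ∅
Partition-refinement fixed point:
  B0 = {s0, t0}
  B1 = {s1, t1}
  B2 = {s2, s3, t2, t3}
s0 ∈ B0, t0 ∈ B0 → same block

bisimilar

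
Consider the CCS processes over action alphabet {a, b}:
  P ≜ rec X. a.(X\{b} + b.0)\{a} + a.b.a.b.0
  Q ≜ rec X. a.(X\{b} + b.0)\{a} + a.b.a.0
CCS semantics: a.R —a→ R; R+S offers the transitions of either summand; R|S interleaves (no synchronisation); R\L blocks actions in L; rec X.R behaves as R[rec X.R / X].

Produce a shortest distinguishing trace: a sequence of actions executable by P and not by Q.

abab

Reachable graph of P (7 states):
  p0 = rec X. a.(X\{b} + b.0)\{a} + a.b.a.b.0 has moves ··a··> p1, ··a··> p2
  p1 = ((rec X. a.(X\{b} + b.0)\{a} + a.b.a.b.0)\{b} + b.0)\{a} has moves ··b··> p3
  p2 = b.a.b.0 has moves ··b··> p4
  p3 = 0\{a} has moves (no moves)
  p4 = a.b.0 has moves ··a··> p5
  p5 = b.0 has moves ··b··> p6
  p6 = 0 has moves (no moves)
Reachable graph of Q (6 states):
  q0 = rec X. a.(X\{b} + b.0)\{a} + a.b.a.0 has moves ··a··> q1, ··a··> q2
  q1 = ((rec X. a.(X\{b} + b.0)\{a} + a.b.a.0)\{b} + b.0)\{a} has moves ··b··> q3
  q2 = b.a.0 has moves ··b··> q4
  q3 = 0\{a} has moves (no moves)
  q4 = a.0 has moves ··a··> q5
  q5 = 0 has moves (no moves)
Run σ = ⟨abab⟩ on P: start {p0}
  step 1 (a): {p1, p2}
  step 2 (b): {p3, p4}
  step 3 (a): {p5}
  step 4 (b): {p6}
  P completes σ.
Run σ = ⟨abab⟩ on Q: start {q0}
  step 1 (a): {q1, q2}
  step 2 (b): {q3, q4}
  step 3 (a): {q5}
  step 4 (b): ∅ (Q stuck)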